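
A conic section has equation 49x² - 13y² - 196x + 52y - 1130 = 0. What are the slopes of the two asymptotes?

7√13/13 and -7√13/13

49(x² - 4x) -13(y² - 4y) = 1130
Complete the square: 49(x - 2)² -13(y - 2)² = 1130 + 196 - 52 = 1274
Divide through by 1274 to get (x - 2)²/26 - (y - 2)²/98 = 1.
Hyperbola, center (2, 2), transverse axis horizontal; a² = 26, b² = 98.
For a horizontal hyperbola the asymptotes have slope ±b/a.
Here that is ±7√2/√26 = ±7√13/13.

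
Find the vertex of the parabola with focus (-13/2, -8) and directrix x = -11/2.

The vertex is the midpoint between the focus and the directrix along the axis of symmetry.
Axis is horizontal (directrix is vertical). Vertex x-coordinate = (-13/2 + (-11/2))/2 = -6; y-coordinate = -8.

(-6, -8)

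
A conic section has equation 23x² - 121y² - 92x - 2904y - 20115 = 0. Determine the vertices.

23(x² - 4x) -121(y² + 24y) = 20115
Complete the square in x and y: 23(x - 2)² -121(y + 12)² = 20115 + 92 - 17424 = 2783
Dividing both sides by 2783: (x - 2)²/121 - (y + 12)²/23 = 1
Hyperbola, center (2, -12), transverse axis horizontal; a² = 121, b² = 23.
a = 11. Vertices at (h ± a, k).

(-9, -12) and (13, -12)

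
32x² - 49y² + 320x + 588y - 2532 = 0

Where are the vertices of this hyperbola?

Rearranging, 32(x² + 10x) -49(y² - 12y) = 2532.
32(x + 5)² -49(y - 6)² = 2532 + 800 - 1764 = 1568
Divide through by 1568 to get (x + 5)²/49 - (y - 6)²/32 = 1.
Hyperbola, center (-5, 6), transverse axis horizontal; a² = 49, b² = 32.
a = 7. Vertices at (h ± a, k).

(-12, 6) and (2, 6)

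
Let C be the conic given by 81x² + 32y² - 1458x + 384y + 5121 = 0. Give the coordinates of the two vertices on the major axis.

Collect terms: 81(x² - 18x) + 32(y² + 12y) = -5121
Complete the square in x and y: 81(x - 9)² + 32(y + 6)² = -5121 + 6561 + 1152 = 2592
Divide by 2592: (x - 9)²/32 + (y + 6)²/81 = 1
Ellipse, center (9, -6), major axis vertical; a² = 81, b² = 32.
a = 9. Vertices at (h, k ± a).

(9, -15) and (9, 3)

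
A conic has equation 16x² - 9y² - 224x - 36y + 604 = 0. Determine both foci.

(2, -2) and (12, -2)

Collect terms: 16(x² - 14x) -9(y² + 4y) = -604
Complete the square in x and y: 16(x - 7)² -9(y + 2)² = -604 + 784 - 36 = 144
Divide by 144: (x - 7)²/9 - (y + 2)²/16 = 1
Hyperbola, center (7, -2), transverse axis horizontal; a² = 9, b² = 16.
c² = a² + b² = 9 + 16 = 25, so c = 5.
Foci lie on the horizontal axis through the center: (h ± c, k).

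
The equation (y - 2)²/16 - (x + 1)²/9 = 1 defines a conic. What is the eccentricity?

Center (-1, 2). The positive term is the y-term, so the transverse axis is vertical; a² = 16, b² = 9.
c² = a² + b² = 25, so c = 5.
e = c/a = 5/4.

e = 5/4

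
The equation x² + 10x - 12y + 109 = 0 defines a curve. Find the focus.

Only x is squared. Complete the square in x: (x + 5)² = 12(y - 7).
Vertex (-5, 7); 4p = 12 so p = 3. Opens up.
Focus is p units from the vertex along the axis: (h, k + p).

(-5, 10)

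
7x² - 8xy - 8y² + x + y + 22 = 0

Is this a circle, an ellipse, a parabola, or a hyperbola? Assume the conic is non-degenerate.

hyperbola

A = 7, B = -8, C = -8.
Discriminant B² − 4AC = (-8)² − 4·7·(-8) = 288.
B² − 4AC > 0 ⇒ hyperbola.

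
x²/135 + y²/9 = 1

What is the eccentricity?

e = √210/15

Center (0, 0). The larger denominator 135 sits under the x-term, so the major axis is horizontal; a² = 135, b² = 9.
c² = a² - b² = 126, so c = 3√14.
e = c/a = 3√14/3√15 = √210/15.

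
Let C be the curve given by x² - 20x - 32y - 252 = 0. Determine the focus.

(10, -3)

Only x is squared. Complete the square in x: (x - 10)² = 32(y + 11).
Vertex (10, -11); 4p = 32 so p = 8. Opens up.
Focus is p units from the vertex along the axis: (h, k + p).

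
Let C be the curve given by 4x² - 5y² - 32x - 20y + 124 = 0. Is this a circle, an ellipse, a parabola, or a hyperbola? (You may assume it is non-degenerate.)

hyperbola

No xy term. Coefficients of x² and y² are A = 4, C = -5.
A and C have opposite signs ⇒ hyperbola.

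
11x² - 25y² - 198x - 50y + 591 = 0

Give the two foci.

(3, -1) and (15, -1)

Collect terms: 11(x² - 18x) -25(y² + 2y) = -591
Completing the square gives 11(x - 9)² -25(y + 1)² = -591 + 891 - 25 = 275.
Dividing both sides by 275: (x - 9)²/25 - (y + 1)²/11 = 1
Hyperbola, center (9, -1), transverse axis horizontal; a² = 25, b² = 11.
c² = a² + b² = 25 + 11 = 36, so c = 6.
Foci lie on the horizontal axis through the center: (h ± c, k).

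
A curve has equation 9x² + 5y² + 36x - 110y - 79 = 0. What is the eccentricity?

Collect terms: 9(x² + 4x) + 5(y² - 22y) = 79
Complete the square: 9(x + 2)² + 5(y - 11)² = 79 + 36 + 605 = 720
Dividing both sides by 720: (x + 2)²/80 + (y - 11)²/144 = 1
Ellipse, center (-2, 11), major axis vertical; a² = 144, b² = 80.
c² = a² - b² = 64, so c = 8.
e = c/a = 8/12 = 2/3.

e = 2/3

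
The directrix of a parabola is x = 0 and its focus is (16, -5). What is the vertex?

The vertex is the midpoint between the focus and the directrix along the axis of symmetry.
Axis is horizontal (directrix is vertical). Vertex x-coordinate = (16 + 0)/2 = 8; y-coordinate = -5.

(8, -5)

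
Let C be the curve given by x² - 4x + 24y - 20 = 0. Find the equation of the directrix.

Only x is squared. Complete the square in x: (x - 2)² = -24(y - 1).
Vertex (2, 1); 4p = -24 so p = -6. Opens down.
Directrix is the horizontal line y = k − p = 1 − (-6) = 7.

y = 7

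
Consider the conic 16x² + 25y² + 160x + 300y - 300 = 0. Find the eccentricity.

Rearranging, 16(x² + 10x) + 25(y² + 12y) = 300.
16(x + 5)² + 25(y + 6)² = 300 + 400 + 900 = 1600
Dividing both sides by 1600: (x + 5)²/100 + (y + 6)²/64 = 1
Ellipse, center (-5, -6), major axis horizontal; a² = 100, b² = 64.
c² = a² - b² = 36, so c = 6.
e = c/a = 6/10 = 3/5.

e = 3/5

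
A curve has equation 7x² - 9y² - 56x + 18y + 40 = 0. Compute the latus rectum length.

14/3

Collect terms: 7(x² - 8x) -9(y² - 2y) = -40
Complete the square: 7(x - 4)² -9(y - 1)² = -40 + 112 - 9 = 63
Divide through by 63 to get (x - 4)²/9 - (y - 1)²/7 = 1.
Hyperbola, center (4, 1), transverse axis horizontal; a² = 9, b² = 7.
Latus rectum length = 2b²/a = 2·7/3 = 14/3.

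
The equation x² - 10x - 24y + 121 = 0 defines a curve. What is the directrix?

Only x is squared. Complete the square in x: (x - 5)² = 24(y - 4).
Vertex (5, 4); 4p = 24 so p = 6. Opens up.
Directrix is the horizontal line y = k − p = 4 − (6) = -2.

y = -2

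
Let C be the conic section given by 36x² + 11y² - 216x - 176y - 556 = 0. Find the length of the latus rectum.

22/3

Group the x- and y-terms: 36(x² - 6x) + 11(y² - 16y) = 556
Completing the square gives 36(x - 3)² + 11(y - 8)² = 556 + 324 + 704 = 1584.
Divide by 1584: (x - 3)²/44 + (y - 8)²/144 = 1
Ellipse, center (3, 8), major axis vertical; a² = 144, b² = 44.
Latus rectum length = 2b²/a = 2·44/12 = 22/3.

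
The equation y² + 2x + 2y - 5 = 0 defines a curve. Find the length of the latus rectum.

2

Only y is squared. Complete the square in y: (y + 1)² = -2(x - 3).
Vertex (3, -1); 4p = -2 so p = -1/2. Opens left.
Latus rectum length = |4p| = 2.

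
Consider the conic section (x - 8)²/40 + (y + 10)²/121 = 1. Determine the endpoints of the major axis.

Center (8, -10). The larger denominator 121 sits under the y-term, so the major axis is vertical; a² = 121, b² = 40.
a = 11. Vertices at (h, k ± a).

(8, -21) and (8, 1)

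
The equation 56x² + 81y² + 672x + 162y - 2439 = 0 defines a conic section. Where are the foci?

(-11, -1) and (-1, -1)

Rearranging, 56(x² + 12x) + 81(y² + 2y) = 2439.
Completing the square gives 56(x + 6)² + 81(y + 1)² = 2439 + 2016 + 81 = 4536.
Divide by 4536: (x + 6)²/81 + (y + 1)²/56 = 1
Ellipse, center (-6, -1), major axis horizontal; a² = 81, b² = 56.
c² = a² - b² = 81 - 56 = 25, so c = 5.
Foci lie on the horizontal axis through the center: (h ± c, k).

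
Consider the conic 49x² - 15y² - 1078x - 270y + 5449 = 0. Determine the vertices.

(11, -16) and (11, -2)

Group: 49(x² - 22x) -15(y² + 18y) = -5449
49(x - 11)² -15(y + 9)² = -5449 + 5929 - 1215 = -735
Dividing both sides by -735: (y + 9)²/49 - (x - 11)²/15 = 1
Hyperbola, center (11, -9), transverse axis vertical; a² = 49, b² = 15.
a = 7. Vertices at (h, k ± a).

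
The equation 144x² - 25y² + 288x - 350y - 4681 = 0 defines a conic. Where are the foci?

144(x² + 2x) -25(y² + 14y) = 4681
Complete the square in x and y: 144(x + 1)² -25(y + 7)² = 4681 + 144 - 1225 = 3600
Divide by 3600: (x + 1)²/25 - (y + 7)²/144 = 1
Hyperbola, center (-1, -7), transverse axis horizontal; a² = 25, b² = 144.
c² = a² + b² = 25 + 144 = 169, so c = 13.
Foci lie on the horizontal axis through the center: (h ± c, k).

(-14, -7) and (12, -7)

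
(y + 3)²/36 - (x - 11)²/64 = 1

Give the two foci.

Center (11, -3). The positive term is the y-term, so the transverse axis is vertical; a² = 36, b² = 64.
c² = a² + b² = 36 + 64 = 100, so c = 10.
Foci lie on the vertical axis through the center: (h, k ± c).

(11, -13) and (11, 7)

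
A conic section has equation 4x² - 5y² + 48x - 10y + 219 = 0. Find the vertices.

Group: 4(x² + 12x) -5(y² + 2y) = -219
Complete the square in x and y: 4(x + 6)² -5(y + 1)² = -219 + 144 - 5 = -80
Divide by -80: (y + 1)²/16 - (x + 6)²/20 = 1
Hyperbola, center (-6, -1), transverse axis vertical; a² = 16, b² = 20.
a = 4. Vertices at (h, k ± a).

(-6, -5) and (-6, 3)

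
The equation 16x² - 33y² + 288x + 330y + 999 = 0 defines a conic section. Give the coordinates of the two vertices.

Group the x- and y-terms: 16(x² + 18x) -33(y² - 10y) = -999
16(x + 9)² -33(y - 5)² = -999 + 1296 - 825 = -528
Dividing both sides by -528: (y - 5)²/16 - (x + 9)²/33 = 1
Hyperbola, center (-9, 5), transverse axis vertical; a² = 16, b² = 33.
a = 4. Vertices at (h, k ± a).

(-9, 1) and (-9, 9)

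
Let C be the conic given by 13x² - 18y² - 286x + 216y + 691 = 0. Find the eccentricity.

e = √62/6

Collect terms: 13(x² - 22x) -18(y² - 12y) = -691
Completing the square gives 13(x - 11)² -18(y - 6)² = -691 + 1573 - 648 = 234.
Divide by 234: (x - 11)²/18 - (y - 6)²/13 = 1
Hyperbola, center (11, 6), transverse axis horizontal; a² = 18, b² = 13.
c² = a² + b² = 31, so c = √31.
e = c/a = √31/3√2 = √62/6.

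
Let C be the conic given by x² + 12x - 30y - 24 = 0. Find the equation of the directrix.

Only x is squared. Complete the square in x: (x + 6)² = 30(y + 2).
Vertex (-6, -2); 4p = 30 so p = 15/2. Opens up.
Directrix is the horizontal line y = k − p = -2 − (15/2) = -19/2.

y = -19/2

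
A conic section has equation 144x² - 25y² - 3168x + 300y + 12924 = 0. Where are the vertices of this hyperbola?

Group the x- and y-terms: 144(x² - 22x) -25(y² - 12y) = -12924
Complete the square in x and y: 144(x - 11)² -25(y - 6)² = -12924 + 17424 - 900 = 3600
Dividing both sides by 3600: (x - 11)²/25 - (y - 6)²/144 = 1
Hyperbola, center (11, 6), transverse axis horizontal; a² = 25, b² = 144.
a = 5. Vertices at (h ± a, k).

(6, 6) and (16, 6)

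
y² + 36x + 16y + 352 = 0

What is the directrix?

Only y is squared. Complete the square in y: (y + 8)² = -36(x + 8).
Vertex (-8, -8); 4p = -36 so p = -9. Opens left.
Directrix is the vertical line x = h − p = -8 − (-9) = 1.

x = 1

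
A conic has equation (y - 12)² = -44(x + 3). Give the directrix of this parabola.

x = 8

Vertex (-3, 12); 4p = -44 so p = -11. Opens left.
Directrix is the vertical line x = h − p = -3 − (-11) = 8.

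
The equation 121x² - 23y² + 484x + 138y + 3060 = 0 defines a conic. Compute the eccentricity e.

e = 12/11

Group the x- and y-terms: 121(x² + 4x) -23(y² - 6y) = -3060
Complete the square: 121(x + 2)² -23(y - 3)² = -3060 + 484 - 207 = -2783
Divide through by -2783 to get (y - 3)²/121 - (x + 2)²/23 = 1.
Hyperbola, center (-2, 3), transverse axis vertical; a² = 121, b² = 23.
c² = a² + b² = 144, so c = 12.
e = c/a = 12/11.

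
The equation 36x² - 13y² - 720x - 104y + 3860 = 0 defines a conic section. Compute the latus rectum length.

Group: 36(x² - 20x) -13(y² + 8y) = -3860
Complete the square in x and y: 36(x - 10)² -13(y + 4)² = -3860 + 3600 - 208 = -468
Divide through by -468 to get (y + 4)²/36 - (x - 10)²/13 = 1.
Hyperbola, center (10, -4), transverse axis vertical; a² = 36, b² = 13.
Latus rectum length = 2b²/a = 2·13/6 = 13/3.

13/3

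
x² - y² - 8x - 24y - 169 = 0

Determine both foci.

Rearranging, (x² - 8x) -(y² + 24y) = 169.
Complete the square in x and y: (x - 4)² -(y + 12)² = 169 + 16 - 144 = 41
Divide through by 41 to get (x - 4)²/41 - (y + 12)²/41 = 1.
Hyperbola, center (4, -12), transverse axis horizontal; a² = 41, b² = 41.
c² = a² + b² = 41 + 41 = 82, so c = √82.
Foci lie on the horizontal axis through the center: (h ± c, k).

(4 - √82, -12) and (4 + √82, -12)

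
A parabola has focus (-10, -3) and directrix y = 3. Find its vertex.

(-10, 0)

The vertex is the midpoint between the focus and the directrix along the axis of symmetry.
Axis is vertical (directrix is horizontal). Vertex y-coordinate = (-3 + 3)/2 = 0; x-coordinate = -10.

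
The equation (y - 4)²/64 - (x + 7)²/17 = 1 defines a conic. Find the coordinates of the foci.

Center (-7, 4). The positive term is the y-term, so the transverse axis is vertical; a² = 64, b² = 17.
c² = a² + b² = 64 + 17 = 81, so c = 9.
Foci lie on the vertical axis through the center: (h, k ± c).

(-7, -5) and (-7, 13)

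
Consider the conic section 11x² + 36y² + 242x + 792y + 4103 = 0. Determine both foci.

(-21, -11) and (-1, -11)

Group: 11(x² + 22x) + 36(y² + 22y) = -4103
11(x + 11)² + 36(y + 11)² = -4103 + 1331 + 4356 = 1584
Divide through by 1584 to get (x + 11)²/144 + (y + 11)²/44 = 1.
Ellipse, center (-11, -11), major axis horizontal; a² = 144, b² = 44.
c² = a² - b² = 144 - 44 = 100, so c = 10.
Foci lie on the horizontal axis through the center: (h ± c, k).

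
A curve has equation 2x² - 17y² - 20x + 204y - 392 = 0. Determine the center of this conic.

(5, 6)

2(x² - 10x) -17(y² - 12y) = 392
Completing the square gives 2(x - 5)² -17(y - 6)² = 392 + 50 - 612 = -170.
Divide through by -170 to get (y - 6)²/10 - (x - 5)²/85 = 1.
Hyperbola with center (5, 6).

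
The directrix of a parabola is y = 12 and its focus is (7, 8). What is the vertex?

The vertex is the midpoint between the focus and the directrix along the axis of symmetry.
Axis is vertical (directrix is horizontal). Vertex y-coordinate = (8 + 12)/2 = 10; x-coordinate = 7.

(7, 10)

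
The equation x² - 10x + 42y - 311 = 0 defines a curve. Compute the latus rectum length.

Only x is squared. Complete the square in x: (x - 5)² = -42(y - 8).
Vertex (5, 8); 4p = -42 so p = -21/2. Opens down.
Latus rectum length = |4p| = 42.

42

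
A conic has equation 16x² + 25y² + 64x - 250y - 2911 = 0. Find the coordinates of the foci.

Group the x- and y-terms: 16(x² + 4x) + 25(y² - 10y) = 2911
Complete the square: 16(x + 2)² + 25(y - 5)² = 2911 + 64 + 625 = 3600
Divide by 3600: (x + 2)²/225 + (y - 5)²/144 = 1
Ellipse, center (-2, 5), major axis horizontal; a² = 225, b² = 144.
c² = a² - b² = 225 - 144 = 81, so c = 9.
Foci lie on the horizontal axis through the center: (h ± c, k).

(-11, 5) and (7, 5)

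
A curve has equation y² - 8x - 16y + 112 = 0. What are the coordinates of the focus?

(8, 8)

Only y is squared. Complete the square in y: (y - 8)² = 8(x - 6).
Vertex (6, 8); 4p = 8 so p = 2. Opens right.
Focus is p units from the vertex along the axis: (h + p, k).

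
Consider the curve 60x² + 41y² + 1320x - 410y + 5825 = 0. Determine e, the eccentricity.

e = √285/30

60(x² + 22x) + 41(y² - 10y) = -5825
Complete the square in x and y: 60(x + 11)² + 41(y - 5)² = -5825 + 7260 + 1025 = 2460
Divide by 2460: (x + 11)²/41 + (y - 5)²/60 = 1
Ellipse, center (-11, 5), major axis vertical; a² = 60, b² = 41.
c² = a² - b² = 19, so c = √19.
e = c/a = √19/2√15 = √285/30.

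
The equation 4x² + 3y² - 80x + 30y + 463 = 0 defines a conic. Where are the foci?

4(x² - 20x) + 3(y² + 10y) = -463
Complete the square: 4(x - 10)² + 3(y + 5)² = -463 + 400 + 75 = 12
Divide by 12: (x - 10)²/3 + (y + 5)²/4 = 1
Ellipse, center (10, -5), major axis vertical; a² = 4, b² = 3.
c² = a² - b² = 4 - 3 = 1, so c = 1.
Foci lie on the vertical axis through the center: (h, k ± c).

(10, -6) and (10, -4)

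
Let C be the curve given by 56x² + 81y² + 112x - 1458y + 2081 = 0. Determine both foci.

Group the x- and y-terms: 56(x² + 2x) + 81(y² - 18y) = -2081
Completing the square gives 56(x + 1)² + 81(y - 9)² = -2081 + 56 + 6561 = 4536.
Dividing both sides by 4536: (x + 1)²/81 + (y - 9)²/56 = 1
Ellipse, center (-1, 9), major axis horizontal; a² = 81, b² = 56.
c² = a² - b² = 81 - 56 = 25, so c = 5.
Foci lie on the horizontal axis through the center: (h ± c, k).

(-6, 9) and (4, 9)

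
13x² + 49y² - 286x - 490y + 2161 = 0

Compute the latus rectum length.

26/7

Rearranging, 13(x² - 22x) + 49(y² - 10y) = -2161.
Complete the square in x and y: 13(x - 11)² + 49(y - 5)² = -2161 + 1573 + 1225 = 637
Dividing both sides by 637: (x - 11)²/49 + (y - 5)²/13 = 1
Ellipse, center (11, 5), major axis horizontal; a² = 49, b² = 13.
Latus rectum length = 2b²/a = 2·13/7 = 26/7.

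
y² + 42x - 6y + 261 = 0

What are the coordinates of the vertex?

Only y is squared. Complete the square in y: (y - 3)² = -42(x + 6).
Vertex (-6, 3); 4p = -42 so p = -21/2. Opens left.

(-6, 3)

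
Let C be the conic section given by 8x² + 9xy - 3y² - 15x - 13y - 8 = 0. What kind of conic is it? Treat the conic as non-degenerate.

A = 8, B = 9, C = -3.
Discriminant B² − 4AC = 9² − 4·8·(-3) = 177.
B² − 4AC > 0 ⇒ hyperbola.

hyperbola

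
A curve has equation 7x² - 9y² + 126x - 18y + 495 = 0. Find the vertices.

(-12, -1) and (-6, -1)

Rearranging, 7(x² + 18x) -9(y² + 2y) = -495.
Complete the square: 7(x + 9)² -9(y + 1)² = -495 + 567 - 9 = 63
Divide through by 63 to get (x + 9)²/9 - (y + 1)²/7 = 1.
Hyperbola, center (-9, -1), transverse axis horizontal; a² = 9, b² = 7.
a = 3. Vertices at (h ± a, k).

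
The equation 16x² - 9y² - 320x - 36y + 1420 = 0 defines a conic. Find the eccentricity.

e = 5/3

Group: 16(x² - 20x) -9(y² + 4y) = -1420
Completing the square gives 16(x - 10)² -9(y + 2)² = -1420 + 1600 - 36 = 144.
Divide by 144: (x - 10)²/9 - (y + 2)²/16 = 1
Hyperbola, center (10, -2), transverse axis horizontal; a² = 9, b² = 16.
c² = a² + b² = 25, so c = 5.
e = c/a = 5/3.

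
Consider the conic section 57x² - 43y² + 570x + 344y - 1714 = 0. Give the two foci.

(-15, 4) and (5, 4)

Group: 57(x² + 10x) -43(y² - 8y) = 1714
57(x + 5)² -43(y - 4)² = 1714 + 1425 - 688 = 2451
Divide by 2451: (x + 5)²/43 - (y - 4)²/57 = 1
Hyperbola, center (-5, 4), transverse axis horizontal; a² = 43, b² = 57.
c² = a² + b² = 43 + 57 = 100, so c = 10.
Foci lie on the horizontal axis through the center: (h ± c, k).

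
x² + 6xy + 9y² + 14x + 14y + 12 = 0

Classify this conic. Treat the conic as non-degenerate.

parabola

A = 1, B = 6, C = 9.
Discriminant B² − 4AC = 6² − 4·1·9 = 0.
B² − 4AC = 0 ⇒ parabola.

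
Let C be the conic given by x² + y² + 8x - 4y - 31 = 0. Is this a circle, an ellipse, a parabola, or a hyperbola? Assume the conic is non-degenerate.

No xy term. Coefficients of x² and y² are A = 1, C = 1.
A = C (same sign) ⇒ circle.

circle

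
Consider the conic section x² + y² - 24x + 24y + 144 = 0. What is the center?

(12, -12)

(x² - 24x) + (y² + 24y) = -144
Complete the square in x and y: (x - 12)² + (y + 12)² = -144 + 144 + 144 = 144
So (x - 12)² + (y + 12)² = 144.
Circle centered at (12, -12) with r² = 144.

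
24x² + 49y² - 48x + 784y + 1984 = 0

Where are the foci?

(-4, -8) and (6, -8)

Rearranging, 24(x² - 2x) + 49(y² + 16y) = -1984.
Complete the square in x and y: 24(x - 1)² + 49(y + 8)² = -1984 + 24 + 3136 = 1176
Divide by 1176: (x - 1)²/49 + (y + 8)²/24 = 1
Ellipse, center (1, -8), major axis horizontal; a² = 49, b² = 24.
c² = a² - b² = 49 - 24 = 25, so c = 5.
Foci lie on the horizontal axis through the center: (h ± c, k).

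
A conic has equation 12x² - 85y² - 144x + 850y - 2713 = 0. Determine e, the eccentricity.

12(x² - 12x) -85(y² - 10y) = 2713
Completing the square gives 12(x - 6)² -85(y - 5)² = 2713 + 432 - 2125 = 1020.
Divide through by 1020 to get (x - 6)²/85 - (y - 5)²/12 = 1.
Hyperbola, center (6, 5), transverse axis horizontal; a² = 85, b² = 12.
c² = a² + b² = 97, so c = √97.
e = c/a = √97/√85 = √8245/85.

e = √8245/85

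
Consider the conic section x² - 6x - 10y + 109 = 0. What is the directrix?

y = 15/2

Only x is squared. Complete the square in x: (x - 3)² = 10(y - 10).
Vertex (3, 10); 4p = 10 so p = 5/2. Opens up.
Directrix is the horizontal line y = k − p = 10 − (5/2) = 15/2.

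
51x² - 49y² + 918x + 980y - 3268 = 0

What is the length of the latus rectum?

102/7

Group: 51(x² + 18x) -49(y² - 20y) = 3268
Complete the square in x and y: 51(x + 9)² -49(y - 10)² = 3268 + 4131 - 4900 = 2499
Dividing both sides by 2499: (x + 9)²/49 - (y - 10)²/51 = 1
Hyperbola, center (-9, 10), transverse axis horizontal; a² = 49, b² = 51.
Latus rectum length = 2b²/a = 2·51/7 = 102/7.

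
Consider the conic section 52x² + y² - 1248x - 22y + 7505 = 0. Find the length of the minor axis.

52(x² - 24x) + (y² - 22y) = -7505
Completing the square gives 52(x - 12)² + (y - 11)² = -7505 + 7488 + 121 = 104.
Divide through by 104 to get (x - 12)²/2 + (y - 11)²/104 = 1.
Ellipse, center (12, 11), major axis vertical; a² = 104, b² = 2.
b² = 2 so b = √2; the minor axis has length 2b = 2√2.

2√2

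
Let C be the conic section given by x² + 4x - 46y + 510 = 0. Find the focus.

(-2, 45/2)

Only x is squared. Complete the square in x: (x + 2)² = 46(y - 11).
Vertex (-2, 11); 4p = 46 so p = 23/2. Opens up.
Focus is p units from the vertex along the axis: (h, k + p).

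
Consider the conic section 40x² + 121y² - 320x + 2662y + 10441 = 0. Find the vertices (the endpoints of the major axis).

Group: 40(x² - 8x) + 121(y² + 22y) = -10441
Complete the square: 40(x - 4)² + 121(y + 11)² = -10441 + 640 + 14641 = 4840
Dividing both sides by 4840: (x - 4)²/121 + (y + 11)²/40 = 1
Ellipse, center (4, -11), major axis horizontal; a² = 121, b² = 40.
a = 11. Vertices at (h ± a, k).

(-7, -11) and (15, -11)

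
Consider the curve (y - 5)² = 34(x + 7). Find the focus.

Vertex (-7, 5); 4p = 34 so p = 17/2. Opens right.
Focus is p units from the vertex along the axis: (h + p, k).

(3/2, 5)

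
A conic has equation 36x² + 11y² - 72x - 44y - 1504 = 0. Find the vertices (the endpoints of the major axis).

Group the x- and y-terms: 36(x² - 2x) + 11(y² - 4y) = 1504
Completing the square gives 36(x - 1)² + 11(y - 2)² = 1504 + 36 + 44 = 1584.
Divide by 1584: (x - 1)²/44 + (y - 2)²/144 = 1
Ellipse, center (1, 2), major axis vertical; a² = 144, b² = 44.
a = 12. Vertices at (h, k ± a).

(1, -10) and (1, 14)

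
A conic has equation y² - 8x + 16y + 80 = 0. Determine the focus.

Only y is squared. Complete the square in y: (y + 8)² = 8(x - 2).
Vertex (2, -8); 4p = 8 so p = 2. Opens right.
Focus is p units from the vertex along the axis: (h + p, k).

(4, -8)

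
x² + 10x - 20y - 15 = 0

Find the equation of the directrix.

Only x is squared. Complete the square in x: (x + 5)² = 20(y + 2).
Vertex (-5, -2); 4p = 20 so p = 5. Opens up.
Directrix is the horizontal line y = k − p = -2 − (5) = -7.

y = -7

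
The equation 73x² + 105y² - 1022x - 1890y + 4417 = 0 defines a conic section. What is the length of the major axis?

Collect terms: 73(x² - 14x) + 105(y² - 18y) = -4417
73(x - 7)² + 105(y - 9)² = -4417 + 3577 + 8505 = 7665
Dividing both sides by 7665: (x - 7)²/105 + (y - 9)²/73 = 1
Ellipse, center (7, 9), major axis horizontal; a² = 105, b² = 73.
a² = 105 so a = √105; the major axis has length 2a = 2√105.

2√105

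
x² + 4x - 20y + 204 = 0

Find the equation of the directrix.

y = 5

Only x is squared. Complete the square in x: (x + 2)² = 20(y - 10).
Vertex (-2, 10); 4p = 20 so p = 5. Opens up.
Directrix is the horizontal line y = k − p = 10 − (5) = 5.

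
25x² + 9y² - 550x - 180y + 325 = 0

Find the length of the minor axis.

Rearranging, 25(x² - 22x) + 9(y² - 20y) = -325.
Completing the square gives 25(x - 11)² + 9(y - 10)² = -325 + 3025 + 900 = 3600.
Divide by 3600: (x - 11)²/144 + (y - 10)²/400 = 1
Ellipse, center (11, 10), major axis vertical; a² = 400, b² = 144.
b² = 144 so b = 12; the minor axis has length 2b = 24.

24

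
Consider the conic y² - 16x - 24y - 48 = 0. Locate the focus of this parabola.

(-8, 12)

Only y is squared. Complete the square in y: (y - 12)² = 16(x + 12).
Vertex (-12, 12); 4p = 16 so p = 4. Opens right.
Focus is p units from the vertex along the axis: (h + p, k).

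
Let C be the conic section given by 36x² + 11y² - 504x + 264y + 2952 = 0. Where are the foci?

(7, -17) and (7, -7)

Group the x- and y-terms: 36(x² - 14x) + 11(y² + 24y) = -2952
36(x - 7)² + 11(y + 12)² = -2952 + 1764 + 1584 = 396
Divide through by 396 to get (x - 7)²/11 + (y + 12)²/36 = 1.
Ellipse, center (7, -12), major axis vertical; a² = 36, b² = 11.
c² = a² - b² = 36 - 11 = 25, so c = 5.
Foci lie on the vertical axis through the center: (h, k ± c).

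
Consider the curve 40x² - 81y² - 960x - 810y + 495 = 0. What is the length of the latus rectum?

80/9

Group the x- and y-terms: 40(x² - 24x) -81(y² + 10y) = -495
40(x - 12)² -81(y + 5)² = -495 + 5760 - 2025 = 3240
Dividing both sides by 3240: (x - 12)²/81 - (y + 5)²/40 = 1
Hyperbola, center (12, -5), transverse axis horizontal; a² = 81, b² = 40.
Latus rectum length = 2b²/a = 2·40/9 = 80/9.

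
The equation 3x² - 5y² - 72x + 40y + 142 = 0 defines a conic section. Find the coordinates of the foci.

(12 - 4√7, 4) and (12 + 4√7, 4)

3(x² - 24x) -5(y² - 8y) = -142
Complete the square in x and y: 3(x - 12)² -5(y - 4)² = -142 + 432 - 80 = 210
Dividing both sides by 210: (x - 12)²/70 - (y - 4)²/42 = 1
Hyperbola, center (12, 4), transverse axis horizontal; a² = 70, b² = 42.
c² = a² + b² = 70 + 42 = 112, so c = 4√7.
Foci lie on the horizontal axis through the center: (h ± c, k).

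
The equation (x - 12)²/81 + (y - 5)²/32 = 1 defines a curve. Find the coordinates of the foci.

Center (12, 5). The larger denominator 81 sits under the x-term, so the major axis is horizontal; a² = 81, b² = 32.
c² = a² - b² = 81 - 32 = 49, so c = 7.
Foci lie on the horizontal axis through the center: (h ± c, k).

(5, 5) and (19, 5)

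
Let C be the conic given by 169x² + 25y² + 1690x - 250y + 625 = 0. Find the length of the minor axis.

10

Rearranging, 169(x² + 10x) + 25(y² - 10y) = -625.
Completing the square gives 169(x + 5)² + 25(y - 5)² = -625 + 4225 + 625 = 4225.
Divide through by 4225 to get (x + 5)²/25 + (y - 5)²/169 = 1.
Ellipse, center (-5, 5), major axis vertical; a² = 169, b² = 25.
b² = 25 so b = 5; the minor axis has length 2b = 10.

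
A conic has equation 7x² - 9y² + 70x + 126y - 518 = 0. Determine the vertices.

Rearranging, 7(x² + 10x) -9(y² - 14y) = 518.
Complete the square: 7(x + 5)² -9(y - 7)² = 518 + 175 - 441 = 252
Divide by 252: (x + 5)²/36 - (y - 7)²/28 = 1
Hyperbola, center (-5, 7), transverse axis horizontal; a² = 36, b² = 28.
a = 6. Vertices at (h ± a, k).

(-11, 7) and (1, 7)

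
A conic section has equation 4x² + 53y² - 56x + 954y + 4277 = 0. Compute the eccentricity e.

e = 7√53/53

Collect terms: 4(x² - 14x) + 53(y² + 18y) = -4277
Complete the square: 4(x - 7)² + 53(y + 9)² = -4277 + 196 + 4293 = 212
Divide through by 212 to get (x - 7)²/53 + (y + 9)²/4 = 1.
Ellipse, center (7, -9), major axis horizontal; a² = 53, b² = 4.
c² = a² - b² = 49, so c = 7.
e = c/a = 7/√53 = 7√53/53.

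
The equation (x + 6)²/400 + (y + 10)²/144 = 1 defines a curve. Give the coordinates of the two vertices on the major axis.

Center (-6, -10). The larger denominator 400 sits under the x-term, so the major axis is horizontal; a² = 400, b² = 144.
a = 20. Vertices at (h ± a, k).

(-26, -10) and (14, -10)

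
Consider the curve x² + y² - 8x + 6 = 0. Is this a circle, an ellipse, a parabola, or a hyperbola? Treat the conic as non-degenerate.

No xy term. Coefficients of x² and y² are A = 1, C = 1.
A = C (same sign) ⇒ circle.

circle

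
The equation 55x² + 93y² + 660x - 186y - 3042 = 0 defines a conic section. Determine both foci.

(-6 - √38, 1) and (-6 + √38, 1)

Group: 55(x² + 12x) + 93(y² - 2y) = 3042
Complete the square in x and y: 55(x + 6)² + 93(y - 1)² = 3042 + 1980 + 93 = 5115
Divide by 5115: (x + 6)²/93 + (y - 1)²/55 = 1
Ellipse, center (-6, 1), major axis horizontal; a² = 93, b² = 55.
c² = a² - b² = 93 - 55 = 38, so c = √38.
Foci lie on the horizontal axis through the center: (h ± c, k).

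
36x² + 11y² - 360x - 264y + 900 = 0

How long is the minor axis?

4√11

Group: 36(x² - 10x) + 11(y² - 24y) = -900
Completing the square gives 36(x - 5)² + 11(y - 12)² = -900 + 900 + 1584 = 1584.
Divide by 1584: (x - 5)²/44 + (y - 12)²/144 = 1
Ellipse, center (5, 12), major axis vertical; a² = 144, b² = 44.
b² = 44 so b = 2√11; the minor axis has length 2b = 4√11.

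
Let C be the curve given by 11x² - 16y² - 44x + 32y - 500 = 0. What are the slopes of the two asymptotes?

Group: 11(x² - 4x) -16(y² - 2y) = 500
Complete the square: 11(x - 2)² -16(y - 1)² = 500 + 44 - 16 = 528
Divide through by 528 to get (x - 2)²/48 - (y - 1)²/33 = 1.
Hyperbola, center (2, 1), transverse axis horizontal; a² = 48, b² = 33.
For a horizontal hyperbola the asymptotes have slope ±b/a.
Here that is ±√33/4√3 = ±√11/4.

√11/4 and -√11/4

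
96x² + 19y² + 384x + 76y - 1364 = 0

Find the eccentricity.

e = √462/24

Group the x- and y-terms: 96(x² + 4x) + 19(y² + 4y) = 1364
Complete the square in x and y: 96(x + 2)² + 19(y + 2)² = 1364 + 384 + 76 = 1824
Divide through by 1824 to get (x + 2)²/19 + (y + 2)²/96 = 1.
Ellipse, center (-2, -2), major axis vertical; a² = 96, b² = 19.
c² = a² - b² = 77, so c = √77.
e = c/a = √77/4√6 = √462/24.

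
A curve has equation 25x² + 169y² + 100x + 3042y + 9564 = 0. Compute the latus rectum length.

25(x² + 4x) + 169(y² + 18y) = -9564
25(x + 2)² + 169(y + 9)² = -9564 + 100 + 13689 = 4225
Divide through by 4225 to get (x + 2)²/169 + (y + 9)²/25 = 1.
Ellipse, center (-2, -9), major axis horizontal; a² = 169, b² = 25.
Latus rectum length = 2b²/a = 2·25/13 = 50/13.

50/13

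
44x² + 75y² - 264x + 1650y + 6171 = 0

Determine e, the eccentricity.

Collect terms: 44(x² - 6x) + 75(y² + 22y) = -6171
44(x - 3)² + 75(y + 11)² = -6171 + 396 + 9075 = 3300
Divide by 3300: (x - 3)²/75 + (y + 11)²/44 = 1
Ellipse, center (3, -11), major axis horizontal; a² = 75, b² = 44.
c² = a² - b² = 31, so c = √31.
e = c/a = √31/5√3 = √93/15.

e = √93/15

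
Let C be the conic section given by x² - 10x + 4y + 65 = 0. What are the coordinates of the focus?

(5, -11)

Only x is squared. Complete the square in x: (x - 5)² = -4(y + 10).
Vertex (5, -10); 4p = -4 so p = -1. Opens down.
Focus is p units from the vertex along the axis: (h, k + p).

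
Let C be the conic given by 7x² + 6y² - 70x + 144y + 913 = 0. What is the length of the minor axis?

Rearranging, 7(x² - 10x) + 6(y² + 24y) = -913.
Complete the square: 7(x - 5)² + 6(y + 12)² = -913 + 175 + 864 = 126
Divide by 126: (x - 5)²/18 + (y + 12)²/21 = 1
Ellipse, center (5, -12), major axis vertical; a² = 21, b² = 18.
b² = 18 so b = 3√2; the minor axis has length 2b = 6√2.

6√2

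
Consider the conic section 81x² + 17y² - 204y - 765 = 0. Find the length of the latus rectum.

34/9

81x² + 17(y² - 12y) = 765
Complete the square in x and y: 81x² + 17(y - 6)² = 765 + 0 + 612 = 1377
Divide by 1377: x²/17 + (y - 6)²/81 = 1
Ellipse, center (0, 6), major axis vertical; a² = 81, b² = 17.
Latus rectum length = 2b²/a = 2·17/9 = 34/9.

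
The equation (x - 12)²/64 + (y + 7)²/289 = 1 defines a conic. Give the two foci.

(12, -22) and (12, 8)

Center (12, -7). The larger denominator 289 sits under the y-term, so the major axis is vertical; a² = 289, b² = 64.
c² = a² - b² = 289 - 64 = 225, so c = 15.
Foci lie on the vertical axis through the center: (h, k ± c).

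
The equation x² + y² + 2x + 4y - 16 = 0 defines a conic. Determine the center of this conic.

(-1, -2)

Group: (x² + 2x) + (y² + 4y) = 16
(x + 1)² + (y + 2)² = 16 + 1 + 4 = 21
So (x + 1)² + (y + 2)² = 21.
Circle centered at (-1, -2) with r² = 21.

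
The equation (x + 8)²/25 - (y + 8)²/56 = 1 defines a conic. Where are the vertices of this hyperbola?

(-13, -8) and (-3, -8)

Center (-8, -8). The positive term is the x-term, so the transverse axis is horizontal; a² = 25, b² = 56.
a = 5. Vertices at (h ± a, k).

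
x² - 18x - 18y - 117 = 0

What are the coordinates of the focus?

(9, -13/2)

Only x is squared. Complete the square in x: (x - 9)² = 18(y + 11).
Vertex (9, -11); 4p = 18 so p = 9/2. Opens up.
Focus is p units from the vertex along the axis: (h, k + p).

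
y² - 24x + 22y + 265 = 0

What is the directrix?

Only y is squared. Complete the square in y: (y + 11)² = 24(x - 6).
Vertex (6, -11); 4p = 24 so p = 6. Opens right.
Directrix is the vertical line x = h − p = 6 − (6) = 0.

x = 0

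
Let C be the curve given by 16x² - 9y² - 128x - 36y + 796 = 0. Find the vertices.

(4, -10) and (4, 6)

16(x² - 8x) -9(y² + 4y) = -796
Completing the square gives 16(x - 4)² -9(y + 2)² = -796 + 256 - 36 = -576.
Dividing both sides by -576: (y + 2)²/64 - (x - 4)²/36 = 1
Hyperbola, center (4, -2), transverse axis vertical; a² = 64, b² = 36.
a = 8. Vertices at (h, k ± a).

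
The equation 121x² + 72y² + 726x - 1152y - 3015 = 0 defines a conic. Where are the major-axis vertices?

(-3, -3) and (-3, 19)

Rearranging, 121(x² + 6x) + 72(y² - 16y) = 3015.
Complete the square: 121(x + 3)² + 72(y - 8)² = 3015 + 1089 + 4608 = 8712
Divide through by 8712 to get (x + 3)²/72 + (y - 8)²/121 = 1.
Ellipse, center (-3, 8), major axis vertical; a² = 121, b² = 72.
a = 11. Vertices at (h, k ± a).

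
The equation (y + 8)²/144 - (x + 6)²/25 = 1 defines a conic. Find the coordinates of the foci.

(-6, -21) and (-6, 5)

Center (-6, -8). The positive term is the y-term, so the transverse axis is vertical; a² = 144, b² = 25.
c² = a² + b² = 144 + 25 = 169, so c = 13.
Foci lie on the vertical axis through the center: (h, k ± c).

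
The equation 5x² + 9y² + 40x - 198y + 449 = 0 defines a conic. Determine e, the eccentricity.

e = 2/3

Collect terms: 5(x² + 8x) + 9(y² - 22y) = -449
Complete the square: 5(x + 4)² + 9(y - 11)² = -449 + 80 + 1089 = 720
Divide through by 720 to get (x + 4)²/144 + (y - 11)²/80 = 1.
Ellipse, center (-4, 11), major axis horizontal; a² = 144, b² = 80.
c² = a² - b² = 64, so c = 8.
e = c/a = 8/12 = 2/3.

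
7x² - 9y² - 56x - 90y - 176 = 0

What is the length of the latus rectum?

Group: 7(x² - 8x) -9(y² + 10y) = 176
7(x - 4)² -9(y + 5)² = 176 + 112 - 225 = 63
Divide through by 63 to get (x - 4)²/9 - (y + 5)²/7 = 1.
Hyperbola, center (4, -5), transverse axis horizontal; a² = 9, b² = 7.
Latus rectum length = 2b²/a = 2·7/3 = 14/3.

14/3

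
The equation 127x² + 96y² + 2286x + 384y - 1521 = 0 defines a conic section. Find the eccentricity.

e = √3937/127

127(x² + 18x) + 96(y² + 4y) = 1521
Complete the square in x and y: 127(x + 9)² + 96(y + 2)² = 1521 + 10287 + 384 = 12192
Divide by 12192: (x + 9)²/96 + (y + 2)²/127 = 1
Ellipse, center (-9, -2), major axis vertical; a² = 127, b² = 96.
c² = a² - b² = 31, so c = √31.
e = c/a = √31/√127 = √3937/127.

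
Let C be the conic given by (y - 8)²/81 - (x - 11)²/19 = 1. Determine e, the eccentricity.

e = 10/9

Center (11, 8). The positive term is the y-term, so the transverse axis is vertical; a² = 81, b² = 19.
c² = a² + b² = 100, so c = 10.
e = c/a = 10/9.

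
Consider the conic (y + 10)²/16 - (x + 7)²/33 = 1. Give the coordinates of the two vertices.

(-7, -14) and (-7, -6)

Center (-7, -10). The positive term is the y-term, so the transverse axis is vertical; a² = 16, b² = 33.
a = 4. Vertices at (h, k ± a).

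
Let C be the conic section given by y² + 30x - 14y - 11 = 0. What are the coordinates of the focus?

(-11/2, 7)

Only y is squared. Complete the square in y: (y - 7)² = -30(x - 2).
Vertex (2, 7); 4p = -30 so p = -15/2. Opens left.
Focus is p units from the vertex along the axis: (h + p, k).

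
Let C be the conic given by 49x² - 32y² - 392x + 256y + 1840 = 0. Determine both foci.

Group the x- and y-terms: 49(x² - 8x) -32(y² - 8y) = -1840
Complete the square in x and y: 49(x - 4)² -32(y - 4)² = -1840 + 784 - 512 = -1568
Divide by -1568: (y - 4)²/49 - (x - 4)²/32 = 1
Hyperbola, center (4, 4), transverse axis vertical; a² = 49, b² = 32.
c² = a² + b² = 49 + 32 = 81, so c = 9.
Foci lie on the vertical axis through the center: (h, k ± c).

(4, -5) and (4, 13)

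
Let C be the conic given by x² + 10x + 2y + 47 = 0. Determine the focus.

(-5, -23/2)

Only x is squared. Complete the square in x: (x + 5)² = -2(y + 11).
Vertex (-5, -11); 4p = -2 so p = -1/2. Opens down.
Focus is p units from the vertex along the axis: (h, k + p).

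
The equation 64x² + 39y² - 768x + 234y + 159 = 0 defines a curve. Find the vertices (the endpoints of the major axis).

(6, -11) and (6, 5)

Collect terms: 64(x² - 12x) + 39(y² + 6y) = -159
Complete the square in x and y: 64(x - 6)² + 39(y + 3)² = -159 + 2304 + 351 = 2496
Divide by 2496: (x - 6)²/39 + (y + 3)²/64 = 1
Ellipse, center (6, -3), major axis vertical; a² = 64, b² = 39.
a = 8. Vertices at (h, k ± a).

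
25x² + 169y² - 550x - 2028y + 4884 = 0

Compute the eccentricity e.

Group: 25(x² - 22x) + 169(y² - 12y) = -4884
Complete the square: 25(x - 11)² + 169(y - 6)² = -4884 + 3025 + 6084 = 4225
Dividing both sides by 4225: (x - 11)²/169 + (y - 6)²/25 = 1
Ellipse, center (11, 6), major axis horizontal; a² = 169, b² = 25.
c² = a² - b² = 144, so c = 12.
e = c/a = 12/13.

e = 12/13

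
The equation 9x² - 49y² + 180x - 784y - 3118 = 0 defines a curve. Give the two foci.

(-10 - 2√29, -8) and (-10 + 2√29, -8)

Rearranging, 9(x² + 20x) -49(y² + 16y) = 3118.
Complete the square: 9(x + 10)² -49(y + 8)² = 3118 + 900 - 3136 = 882
Dividing both sides by 882: (x + 10)²/98 - (y + 8)²/18 = 1
Hyperbola, center (-10, -8), transverse axis horizontal; a² = 98, b² = 18.
c² = a² + b² = 98 + 18 = 116, so c = 2√29.
Foci lie on the horizontal axis through the center: (h ± c, k).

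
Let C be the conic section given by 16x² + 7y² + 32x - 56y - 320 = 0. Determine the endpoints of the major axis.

Collect terms: 16(x² + 2x) + 7(y² - 8y) = 320
Completing the square gives 16(x + 1)² + 7(y - 4)² = 320 + 16 + 112 = 448.
Dividing both sides by 448: (x + 1)²/28 + (y - 4)²/64 = 1
Ellipse, center (-1, 4), major axis vertical; a² = 64, b² = 28.
a = 8. Vertices at (h, k ± a).

(-1, -4) and (-1, 12)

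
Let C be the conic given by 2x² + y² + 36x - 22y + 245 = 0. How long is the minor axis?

Rearranging, 2(x² + 18x) + (y² - 22y) = -245.
2(x + 9)² + (y - 11)² = -245 + 162 + 121 = 38
Dividing both sides by 38: (x + 9)²/19 + (y - 11)²/38 = 1
Ellipse, center (-9, 11), major axis vertical; a² = 38, b² = 19.
b² = 19 so b = √19; the minor axis has length 2b = 2√19.

2√19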